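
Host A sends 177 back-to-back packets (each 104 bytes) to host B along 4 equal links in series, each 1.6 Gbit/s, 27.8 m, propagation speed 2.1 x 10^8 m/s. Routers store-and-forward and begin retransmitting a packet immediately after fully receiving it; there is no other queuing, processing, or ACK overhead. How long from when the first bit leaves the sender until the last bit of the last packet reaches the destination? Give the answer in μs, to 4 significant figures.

Per-hop transmission t_tx = L/R = 832/1600000000 = 0.52 μs.
Per-hop propagation t_prop = 27.8/210000000 = 0.132381 μs.
Pipeline fill: first packet needs 4·t_tx to clear all hops; remaining 176 packets each add one t_tx.
Total = (4+177-1)·t_tx + 4·t_prop = 180·0.52 + 4·0.132381 = 94.13 μs.

94.13 μs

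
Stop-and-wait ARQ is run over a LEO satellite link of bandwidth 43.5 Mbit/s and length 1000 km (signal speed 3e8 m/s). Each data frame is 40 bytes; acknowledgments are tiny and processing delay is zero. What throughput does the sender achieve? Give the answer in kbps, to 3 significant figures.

t_tx = L/R = 320/43500000 = 7.35632e-06 s.
t_prop = 1000000/300000000 = 0.00333333 s; RTT = 0.00666667 s.
Cycle = t_tx + RTT = 0.00667402 s.
Throughput = L / cycle = 320 / 0.00667402 = 47.9 kbps.

47.9 kbps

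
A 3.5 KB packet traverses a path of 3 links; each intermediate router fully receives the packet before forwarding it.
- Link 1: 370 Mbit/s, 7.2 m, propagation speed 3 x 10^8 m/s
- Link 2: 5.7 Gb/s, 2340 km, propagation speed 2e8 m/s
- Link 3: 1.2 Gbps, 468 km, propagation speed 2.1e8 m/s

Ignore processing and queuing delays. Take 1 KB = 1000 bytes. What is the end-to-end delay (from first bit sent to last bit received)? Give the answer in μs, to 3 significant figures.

L = 28000 bits.
Transmission delays (L/R per hop): 75.6757, 4.91228, 23.3333 μs; sum = 103.921 μs.
Propagation delays (d/s per hop): 0.024, 11700, 2228.57 μs; sum = 13928.6 μs.
End-to-end = 14000 μs.

14000 μs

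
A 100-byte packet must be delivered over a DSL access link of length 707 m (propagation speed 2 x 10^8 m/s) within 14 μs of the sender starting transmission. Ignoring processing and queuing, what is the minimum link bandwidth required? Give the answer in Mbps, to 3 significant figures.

76.4 Mbps

L = 800 bits.
Propagation delay = 707 / 200000000 = 3.535 μs.
Transmission budget = 14 − 3.535 = 10.465 μs.
R ≥ L / t_tx = 800 bits / 1.0465e-05 s = 76.4 Mbps.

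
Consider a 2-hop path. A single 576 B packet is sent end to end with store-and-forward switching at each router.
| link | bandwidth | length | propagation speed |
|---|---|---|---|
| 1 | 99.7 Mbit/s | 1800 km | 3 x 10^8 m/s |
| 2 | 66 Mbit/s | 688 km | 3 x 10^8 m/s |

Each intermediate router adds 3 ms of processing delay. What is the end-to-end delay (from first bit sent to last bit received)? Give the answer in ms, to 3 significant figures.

L = 576 × 8 = 4608 bits.
Transmission delays (L/R per hop): 0.0462187, 0.0698182 ms; sum = 0.116037 ms.
Propagation delays (d/s per hop): 6, 2.29333 ms; sum = 8.29333 ms.
Processing at 1 router(s): 1 × 3 ms = 3 ms.
End-to-end = 11.4 ms.

11.4 ms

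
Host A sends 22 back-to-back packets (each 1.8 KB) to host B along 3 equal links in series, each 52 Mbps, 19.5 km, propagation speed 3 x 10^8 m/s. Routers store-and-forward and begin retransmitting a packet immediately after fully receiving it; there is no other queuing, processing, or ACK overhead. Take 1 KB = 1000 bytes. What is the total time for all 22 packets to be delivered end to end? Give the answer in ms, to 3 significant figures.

Per-hop transmission t_tx = L/R = 14400/52000000 = 0.276923 ms.
Per-hop propagation t_prop = 19500/300000000 = 0.065 ms.
Pipeline fill: first packet needs 3·t_tx to clear all hops; remaining 21 packets each add one t_tx.
Total = (3+22-1)·t_tx + 3·t_prop = 24·0.276923 + 3·0.065 = 6.84 ms.

6.84 ms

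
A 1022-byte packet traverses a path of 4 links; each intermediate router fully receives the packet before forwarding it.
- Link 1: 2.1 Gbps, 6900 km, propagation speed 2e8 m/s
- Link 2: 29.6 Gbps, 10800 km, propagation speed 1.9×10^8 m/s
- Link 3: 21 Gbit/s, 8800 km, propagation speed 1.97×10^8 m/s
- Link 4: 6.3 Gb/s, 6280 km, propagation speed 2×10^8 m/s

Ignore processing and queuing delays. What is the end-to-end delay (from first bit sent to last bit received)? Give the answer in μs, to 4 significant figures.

L = 1022 × 8 = 8176 bits.
Transmission delays (L/R per hop): 3.89333, 0.276216, 0.389333, 1.29778 μs; sum = 5.85666 μs.
Propagation delays (d/s per hop): 34500, 56842.1, 44670.1, 31400 μs; sum = 167412 μs.
End-to-end = 167400 μs.

167400 μs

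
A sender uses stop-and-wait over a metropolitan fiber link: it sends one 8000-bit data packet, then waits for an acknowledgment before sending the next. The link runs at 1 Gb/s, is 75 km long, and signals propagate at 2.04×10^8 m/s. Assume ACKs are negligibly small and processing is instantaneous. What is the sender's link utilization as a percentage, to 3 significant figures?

1.08 %

t_tx = L/R = 8000/1000000000 = 8e-06 s.
t_prop = 75000/204000000 = 0.000367647 s; RTT = 0.000735294 s.
Cycle = t_tx + RTT = 0.000743294 s.
Utilization = t_tx / cycle = 8e-06/0.000743294 = 1.08 %.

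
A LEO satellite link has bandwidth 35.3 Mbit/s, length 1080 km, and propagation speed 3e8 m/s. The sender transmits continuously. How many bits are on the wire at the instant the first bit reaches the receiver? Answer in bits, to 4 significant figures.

127100 bits

Propagation delay = 1080000 / 300000000 = 0.0036 s.
BDP = R × t_prop = 35300000 × 0.0036 = 127080 bits.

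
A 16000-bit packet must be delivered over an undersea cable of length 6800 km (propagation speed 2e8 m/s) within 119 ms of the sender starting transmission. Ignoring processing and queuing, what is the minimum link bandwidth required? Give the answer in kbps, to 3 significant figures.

Propagation delay = 6800000 / 200000000 = 34 ms.
Transmission budget = 119 − 34 = 85 ms.
R ≥ L / t_tx = 16000 bits / 0.085 s = 188 kbps.

188 kbps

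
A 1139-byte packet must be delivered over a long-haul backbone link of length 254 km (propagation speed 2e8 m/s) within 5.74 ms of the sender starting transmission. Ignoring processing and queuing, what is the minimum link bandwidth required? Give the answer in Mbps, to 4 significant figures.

L = 9112 bits.
Propagation delay = 254000 / 200000000 = 1.27 ms.
Transmission budget = 5.74 − 1.27 = 4.47 ms.
R ≥ L / t_tx = 9112 bits / 0.00447 s = 2.038 Mbps.

2.038 Mbps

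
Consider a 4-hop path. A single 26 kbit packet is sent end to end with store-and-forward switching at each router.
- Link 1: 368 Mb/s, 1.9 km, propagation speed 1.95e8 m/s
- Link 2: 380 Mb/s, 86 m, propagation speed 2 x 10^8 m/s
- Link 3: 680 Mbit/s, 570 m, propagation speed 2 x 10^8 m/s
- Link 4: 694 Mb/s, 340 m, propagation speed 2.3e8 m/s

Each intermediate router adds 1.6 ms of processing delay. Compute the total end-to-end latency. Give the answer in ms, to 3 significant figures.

L = 26000 bits.
Transmission delays (L/R per hop): 0.0706522, 0.0684211, 0.0382353, 0.037464 ms; sum = 0.214772 ms.
Propagation delays (d/s per hop): 0.00974359, 0.00043, 0.00285, 0.00147826 ms; sum = 0.0145019 ms.
Processing at 3 router(s): 3 × 1.6 ms = 4.8 ms.
End-to-end = 5.03 ms.

5.03 ms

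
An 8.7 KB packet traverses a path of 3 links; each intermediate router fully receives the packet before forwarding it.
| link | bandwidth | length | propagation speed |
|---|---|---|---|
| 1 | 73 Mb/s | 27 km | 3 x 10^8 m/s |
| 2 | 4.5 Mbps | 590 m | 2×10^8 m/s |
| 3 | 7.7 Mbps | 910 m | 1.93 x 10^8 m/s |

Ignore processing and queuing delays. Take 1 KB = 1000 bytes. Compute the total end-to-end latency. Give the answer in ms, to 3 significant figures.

L = 69600 bits.
Transmission delays (L/R per hop): 0.953425, 15.4667, 9.03896 ms; sum = 25.4591 ms.
Propagation delays (d/s per hop): 0.09, 0.00295, 0.00471503 ms; sum = 0.097665 ms.
End-to-end = 25.6 ms.

25.6 ms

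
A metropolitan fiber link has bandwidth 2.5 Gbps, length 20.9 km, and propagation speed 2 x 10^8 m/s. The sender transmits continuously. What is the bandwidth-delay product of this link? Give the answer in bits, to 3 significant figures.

261000 bits

Propagation delay = 20900 / 200000000 = 0.0001045 s.
BDP = R × t_prop = 2500000000 × 0.0001045 = 261250 bits.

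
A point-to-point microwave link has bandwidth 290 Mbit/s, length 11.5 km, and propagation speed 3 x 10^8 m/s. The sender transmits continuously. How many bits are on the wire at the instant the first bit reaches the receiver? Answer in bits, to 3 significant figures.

11100 bits

Propagation delay = 11500 / 300000000 = 3.83333e-05 s.
BDP = R × t_prop = 290000000 × 3.83333e-05 = 11116.7 bits.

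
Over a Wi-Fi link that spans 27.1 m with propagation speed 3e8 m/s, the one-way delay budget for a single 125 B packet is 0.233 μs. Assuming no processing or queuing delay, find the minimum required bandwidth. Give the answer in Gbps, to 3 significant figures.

L = 1000 bits.
Propagation delay = 27.1 / 300000000 = 0.0903333 μs.
Transmission budget = 0.233 − 0.0903333 = 0.142667 μs.
R ≥ L / t_tx = 1000 bits / 1.42667e-07 s = 7.01 Gbps.

7.01 Gbps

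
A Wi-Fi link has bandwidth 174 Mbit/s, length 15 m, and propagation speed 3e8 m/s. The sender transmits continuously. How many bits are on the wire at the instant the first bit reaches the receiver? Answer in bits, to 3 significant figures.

Propagation delay = 15 / 300000000 = 5e-08 s.
BDP = R × t_prop = 174000000 × 5e-08 = 8.7 bits.

8.70 bits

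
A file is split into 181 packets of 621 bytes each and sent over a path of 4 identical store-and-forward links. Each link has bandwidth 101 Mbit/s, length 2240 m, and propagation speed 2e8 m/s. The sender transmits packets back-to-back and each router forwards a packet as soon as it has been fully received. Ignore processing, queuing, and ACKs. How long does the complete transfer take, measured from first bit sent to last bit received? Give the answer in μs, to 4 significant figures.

9095 μs

Per-hop transmission t_tx = L/R = 4968/101000000 = 49.1881 μs.
Per-hop propagation t_prop = 2240/200000000 = 11.2 μs.
Pipeline fill: first packet needs 4·t_tx to clear all hops; remaining 180 packets each add one t_tx.
Total = (4+181-1)·t_tx + 4·t_prop = 184·49.1881 + 4·11.2 = 9095 μs.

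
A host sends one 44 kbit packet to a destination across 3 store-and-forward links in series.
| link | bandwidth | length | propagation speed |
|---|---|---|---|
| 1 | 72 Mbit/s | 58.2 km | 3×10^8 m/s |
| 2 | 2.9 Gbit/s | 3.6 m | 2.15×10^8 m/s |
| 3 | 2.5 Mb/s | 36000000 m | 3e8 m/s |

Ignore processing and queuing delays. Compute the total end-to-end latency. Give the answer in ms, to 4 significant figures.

L = 44000 bits.
Transmission delays (L/R per hop): 0.611111, 0.0151724, 17.6 ms; sum = 18.2263 ms.
Propagation delays (d/s per hop): 0.194, 1.67442e-05, 120 ms; sum = 120.194 ms.
End-to-end = 138.4 ms.

138.4 ms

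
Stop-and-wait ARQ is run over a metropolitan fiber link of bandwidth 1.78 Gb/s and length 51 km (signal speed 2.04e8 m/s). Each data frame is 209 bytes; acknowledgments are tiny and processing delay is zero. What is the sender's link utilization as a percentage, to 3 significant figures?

0.188 %

t_tx = L/R = 1672/1780000000 = 9.39326e-07 s.
t_prop = 51000/204000000 = 0.00025 s; RTT = 0.0005 s.
Cycle = t_tx + RTT = 0.000500939 s.
Utilization = t_tx / cycle = 9.39326e-07/0.000500939 = 0.188 %.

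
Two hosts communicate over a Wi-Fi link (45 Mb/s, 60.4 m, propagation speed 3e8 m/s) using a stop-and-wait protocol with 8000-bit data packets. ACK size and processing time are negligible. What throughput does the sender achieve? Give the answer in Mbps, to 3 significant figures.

44.9 Mbps

t_tx = L/R = 8000/45000000 = 0.000177778 s.
t_prop = 60.4/300000000 = 2.01333e-07 s; RTT = 4.02667e-07 s.
Cycle = t_tx + RTT = 0.00017818 s.
Throughput = L / cycle = 8000 / 0.00017818 = 44.9 Mbps.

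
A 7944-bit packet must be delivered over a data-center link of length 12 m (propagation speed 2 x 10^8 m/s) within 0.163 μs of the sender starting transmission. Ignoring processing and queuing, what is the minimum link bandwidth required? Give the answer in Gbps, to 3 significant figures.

Propagation delay = 12 / 200000000 = 0.06 μs.
Transmission budget = 0.163 − 0.06 = 0.103 μs.
R ≥ L / t_tx = 7944 bits / 1.03e-07 s = 77.1 Gbps.

77.1 Gbps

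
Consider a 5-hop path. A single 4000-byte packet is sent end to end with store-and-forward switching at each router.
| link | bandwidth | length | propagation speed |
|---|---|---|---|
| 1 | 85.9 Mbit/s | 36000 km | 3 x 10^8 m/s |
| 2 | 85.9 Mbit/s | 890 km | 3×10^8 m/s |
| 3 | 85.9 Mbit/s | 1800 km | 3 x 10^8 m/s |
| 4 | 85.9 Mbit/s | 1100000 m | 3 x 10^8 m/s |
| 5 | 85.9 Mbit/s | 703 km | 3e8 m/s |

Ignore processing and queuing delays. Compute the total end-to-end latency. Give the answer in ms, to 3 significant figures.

L = 4000 × 8 = 32000 bits.
Transmission delay per hop = L/R = 32000/85900000 = 0.372526 ms; 5 hops → 1.86263 ms.
Propagation delays (d/s per hop): 120, 2.96667, 6, 3.66667, 2.34333 ms; sum = 134.977 ms.
End-to-end = 137 ms.

137 ms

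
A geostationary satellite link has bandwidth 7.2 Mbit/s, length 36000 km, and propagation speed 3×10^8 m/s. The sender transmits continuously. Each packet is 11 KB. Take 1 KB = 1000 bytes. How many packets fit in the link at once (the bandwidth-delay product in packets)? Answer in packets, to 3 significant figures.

9.82 packets

Propagation delay = 36000000 / 300000000 = 0.12 s.
BDP = R × t_prop = 7200000 × 0.12 = 864000 bits.
In packets of 88000 bits: 9.82 packets.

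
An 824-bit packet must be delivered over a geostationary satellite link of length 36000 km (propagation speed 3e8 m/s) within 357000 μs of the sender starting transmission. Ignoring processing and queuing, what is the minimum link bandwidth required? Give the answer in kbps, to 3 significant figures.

Propagation delay = 36000000 / 300000000 = 120000 μs.
Transmission budget = 357000 − 120000 = 237000 μs.
R ≥ L / t_tx = 824 bits / 0.237 s = 3.48 kbps.

3.48 kbps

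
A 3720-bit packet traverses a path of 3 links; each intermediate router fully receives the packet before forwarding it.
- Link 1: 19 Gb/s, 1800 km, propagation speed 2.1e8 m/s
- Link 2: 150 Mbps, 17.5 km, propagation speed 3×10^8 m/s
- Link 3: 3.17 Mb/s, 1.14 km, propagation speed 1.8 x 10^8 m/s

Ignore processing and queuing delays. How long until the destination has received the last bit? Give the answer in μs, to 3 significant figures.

Transmission delays (L/R per hop): 0.195789, 24.8, 1173.5 μs; sum = 1198.5 μs.
Propagation delays (d/s per hop): 8571.43, 58.3333, 6.33333 μs; sum = 8636.1 μs.
End-to-end = 9830 μs.

9830 μs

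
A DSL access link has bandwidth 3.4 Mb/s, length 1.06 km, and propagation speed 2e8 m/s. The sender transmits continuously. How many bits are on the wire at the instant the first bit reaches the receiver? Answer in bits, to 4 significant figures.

18.02 bits

Propagation delay = 1060 / 200000000 = 5.3e-06 s.
BDP = R × t_prop = 3400000 × 5.3e-06 = 18.02 bits.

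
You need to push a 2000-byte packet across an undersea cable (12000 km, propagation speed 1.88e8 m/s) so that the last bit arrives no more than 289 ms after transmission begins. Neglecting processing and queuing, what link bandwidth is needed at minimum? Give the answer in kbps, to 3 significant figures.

71.1 kbps

L = 16000 bits.
Propagation delay = 12000000 / 188000000 = 63.8298 ms.
Transmission budget = 289 − 63.8298 = 225.17 ms.
R ≥ L / t_tx = 16000 bits / 0.22517 s = 71.1 kbps.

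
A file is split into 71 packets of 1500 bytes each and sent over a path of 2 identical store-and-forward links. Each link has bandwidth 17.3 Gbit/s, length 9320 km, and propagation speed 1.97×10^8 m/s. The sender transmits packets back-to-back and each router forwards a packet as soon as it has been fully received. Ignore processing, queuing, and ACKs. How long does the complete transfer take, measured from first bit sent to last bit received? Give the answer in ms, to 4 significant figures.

94.67 ms

Per-hop transmission t_tx = L/R = 12000/17300000000 = 0.000693642 ms.
Per-hop propagation t_prop = 9320000/197000000 = 47.3096 ms.
Pipeline fill: first packet needs 2·t_tx to clear all hops; remaining 70 packets each add one t_tx.
Total = (2+71-1)·t_tx + 2·t_prop = 72·0.000693642 + 2·47.3096 = 94.67 ms.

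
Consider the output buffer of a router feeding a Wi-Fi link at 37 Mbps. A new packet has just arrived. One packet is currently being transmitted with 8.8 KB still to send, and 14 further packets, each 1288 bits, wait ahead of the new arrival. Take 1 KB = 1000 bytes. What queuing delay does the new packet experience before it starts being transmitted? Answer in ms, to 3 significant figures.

2.39 ms

Each queued packet: L/R = 1288/37000000 = 0.0348108 ms.
14 queued → 0.487351 ms.
Plus remaining 70400 bits of current packet: 1.9027 ms.
Queuing delay = 2.39 ms.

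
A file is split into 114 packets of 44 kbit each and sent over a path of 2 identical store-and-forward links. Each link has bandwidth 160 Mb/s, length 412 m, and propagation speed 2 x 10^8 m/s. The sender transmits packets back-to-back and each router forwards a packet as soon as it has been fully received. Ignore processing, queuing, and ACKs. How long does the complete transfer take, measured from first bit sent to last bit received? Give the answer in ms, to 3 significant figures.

Per-hop transmission t_tx = L/R = 44000/160000000 = 0.275 ms.
Per-hop propagation t_prop = 412/200000000 = 0.00206 ms.
Pipeline fill: first packet needs 2·t_tx to clear all hops; remaining 113 packets each add one t_tx.
Total = (2+114-1)·t_tx + 2·t_prop = 115·0.275 + 2·0.00206 = 31.6 ms.

31.6 ms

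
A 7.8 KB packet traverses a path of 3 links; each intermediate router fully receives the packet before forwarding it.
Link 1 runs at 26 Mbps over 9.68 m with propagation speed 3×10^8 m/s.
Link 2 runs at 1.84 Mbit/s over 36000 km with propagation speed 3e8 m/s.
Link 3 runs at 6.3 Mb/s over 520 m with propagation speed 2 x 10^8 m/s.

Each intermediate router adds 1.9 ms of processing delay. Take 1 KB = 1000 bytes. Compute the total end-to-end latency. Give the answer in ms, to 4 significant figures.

L = 62400 bits.
Transmission delays (L/R per hop): 2.4, 33.913, 9.90476 ms; sum = 46.2178 ms.
Propagation delays (d/s per hop): 3.22667e-05, 120, 0.0026 ms; sum = 120.003 ms.
Processing at 2 router(s): 2 × 1.9 ms = 3.8 ms.
End-to-end = 170.0 ms.

170.0 ms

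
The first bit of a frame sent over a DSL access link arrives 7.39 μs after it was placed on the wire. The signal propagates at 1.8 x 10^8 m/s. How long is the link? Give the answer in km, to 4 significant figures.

d = s × t_prop = 180000000 × 7.39e-06 = 1.330 km.

1.330 km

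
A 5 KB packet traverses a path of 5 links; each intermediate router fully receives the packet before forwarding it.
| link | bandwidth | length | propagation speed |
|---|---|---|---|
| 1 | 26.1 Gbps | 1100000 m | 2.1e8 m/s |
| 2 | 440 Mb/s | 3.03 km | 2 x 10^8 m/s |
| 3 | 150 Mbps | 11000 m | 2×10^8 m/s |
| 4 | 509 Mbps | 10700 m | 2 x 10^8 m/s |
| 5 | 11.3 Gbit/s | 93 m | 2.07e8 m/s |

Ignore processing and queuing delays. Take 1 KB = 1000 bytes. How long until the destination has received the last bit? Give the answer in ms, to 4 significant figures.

L = 40000 bits.
Transmission delays (L/R per hop): 0.00153257, 0.0909091, 0.266667, 0.0785855, 0.00353982 ms; sum = 0.441234 ms.
Propagation delays (d/s per hop): 5.2381, 0.01515, 0.055, 0.0535, 0.000449275 ms; sum = 5.36219 ms.
End-to-end = 5.803 ms.

5.803 ms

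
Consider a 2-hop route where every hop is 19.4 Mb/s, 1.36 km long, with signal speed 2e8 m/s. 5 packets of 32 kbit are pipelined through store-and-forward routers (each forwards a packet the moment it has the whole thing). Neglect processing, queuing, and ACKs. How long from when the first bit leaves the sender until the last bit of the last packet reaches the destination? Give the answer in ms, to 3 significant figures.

9.91 ms

Per-hop transmission t_tx = L/R = 32000/19400000 = 1.64948 ms.
Per-hop propagation t_prop = 1360/200000000 = 0.0068 ms.
Pipeline fill: first packet needs 2·t_tx to clear all hops; remaining 4 packets each add one t_tx.
Total = (2+5-1)·t_tx + 2·t_prop = 6·1.64948 + 2·0.0068 = 9.91 ms.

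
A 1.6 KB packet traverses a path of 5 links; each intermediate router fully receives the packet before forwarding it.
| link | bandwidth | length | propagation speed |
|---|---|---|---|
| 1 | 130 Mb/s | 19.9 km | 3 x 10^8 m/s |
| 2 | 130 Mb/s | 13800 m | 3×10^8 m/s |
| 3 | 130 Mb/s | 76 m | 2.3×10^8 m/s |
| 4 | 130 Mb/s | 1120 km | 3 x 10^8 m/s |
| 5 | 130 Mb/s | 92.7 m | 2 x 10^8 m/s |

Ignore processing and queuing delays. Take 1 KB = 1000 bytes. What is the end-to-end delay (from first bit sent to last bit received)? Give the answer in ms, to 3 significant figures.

L = 12800 bits.
Transmission delay per hop = L/R = 12800/130000000 = 0.0984615 ms; 5 hops → 0.492308 ms.
Propagation delays (d/s per hop): 0.0663333, 0.046, 0.000330435, 3.73333, 0.0004635 ms; sum = 3.84646 ms.
End-to-end = 4.34 ms.

4.34 ms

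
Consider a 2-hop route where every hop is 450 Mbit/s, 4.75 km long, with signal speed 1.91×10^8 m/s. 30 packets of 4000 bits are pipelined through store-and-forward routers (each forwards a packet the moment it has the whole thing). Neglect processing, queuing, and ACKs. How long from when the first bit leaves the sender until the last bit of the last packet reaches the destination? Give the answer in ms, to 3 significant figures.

Per-hop transmission t_tx = L/R = 4000/450000000 = 0.00888889 ms.
Per-hop propagation t_prop = 4750/191000000 = 0.0248691 ms.
Pipeline fill: first packet needs 2·t_tx to clear all hops; remaining 29 packets each add one t_tx.
Total = (2+30-1)·t_tx + 2·t_prop = 31·0.00888889 + 2·0.0248691 = 0.325 ms.

0.325 ms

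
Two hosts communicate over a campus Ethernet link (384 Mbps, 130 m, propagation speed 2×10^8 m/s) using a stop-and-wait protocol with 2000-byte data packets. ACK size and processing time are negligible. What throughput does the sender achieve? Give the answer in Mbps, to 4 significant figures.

t_tx = L/R = 16000/384000000 = 4.16667e-05 s.
t_prop = 130/200000000 = 6.5e-07 s; RTT = 1.3e-06 s.
Cycle = t_tx + RTT = 4.29667e-05 s.
Throughput = L / cycle = 16000 / 4.29667e-05 = 372.4 Mbps.

372.4 Mbps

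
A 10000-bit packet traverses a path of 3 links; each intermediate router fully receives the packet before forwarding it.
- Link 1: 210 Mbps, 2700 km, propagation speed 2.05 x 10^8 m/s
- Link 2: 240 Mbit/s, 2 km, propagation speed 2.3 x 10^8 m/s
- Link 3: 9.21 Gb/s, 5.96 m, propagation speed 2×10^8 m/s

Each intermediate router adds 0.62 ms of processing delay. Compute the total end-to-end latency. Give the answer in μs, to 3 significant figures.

Transmission delays (L/R per hop): 47.619, 41.6667, 1.08578 μs; sum = 90.3715 μs.
Propagation delays (d/s per hop): 13170.7, 8.69565, 0.0298 μs; sum = 13179.5 μs.
Processing at 2 router(s): 2 × 0.62 ms = 1240 μs.
End-to-end = 14500 μs.

14500 μs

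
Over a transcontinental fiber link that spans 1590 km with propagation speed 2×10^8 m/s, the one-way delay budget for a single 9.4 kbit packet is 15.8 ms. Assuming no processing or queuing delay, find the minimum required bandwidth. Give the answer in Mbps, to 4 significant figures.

1.197 Mbps

Propagation delay = 1590000 / 200000000 = 7.95 ms.
Transmission budget = 15.8 − 7.95 = 7.85 ms.
R ≥ L / t_tx = 9400 bits / 0.00785 s = 1.197 Mbps.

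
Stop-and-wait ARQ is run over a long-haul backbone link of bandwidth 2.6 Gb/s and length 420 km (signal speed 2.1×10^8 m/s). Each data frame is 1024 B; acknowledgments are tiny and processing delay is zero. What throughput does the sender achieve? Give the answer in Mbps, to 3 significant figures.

2.05 Mbps

t_tx = L/R = 8192/2600000000 = 3.15077e-06 s.
t_prop = 420000/210000000 = 0.002 s; RTT = 0.004 s.
Cycle = t_tx + RTT = 0.00400315 s.
Throughput = L / cycle = 8192 / 0.00400315 = 2.05 Mbps.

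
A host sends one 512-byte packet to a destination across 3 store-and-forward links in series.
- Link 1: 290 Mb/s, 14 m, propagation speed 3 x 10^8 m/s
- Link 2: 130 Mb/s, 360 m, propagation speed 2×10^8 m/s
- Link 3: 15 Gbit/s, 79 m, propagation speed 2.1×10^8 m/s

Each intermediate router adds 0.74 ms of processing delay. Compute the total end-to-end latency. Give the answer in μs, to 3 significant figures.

L = 512 × 8 = 4096 bits.
Transmission delays (L/R per hop): 14.1241, 31.5077, 0.273067 μs; sum = 45.9049 μs.
Propagation delays (d/s per hop): 0.0466667, 1.8, 0.37619 μs; sum = 2.22286 μs.
Processing at 2 router(s): 2 × 0.74 ms = 1480 μs.
End-to-end = 1530 μs.

1530 μs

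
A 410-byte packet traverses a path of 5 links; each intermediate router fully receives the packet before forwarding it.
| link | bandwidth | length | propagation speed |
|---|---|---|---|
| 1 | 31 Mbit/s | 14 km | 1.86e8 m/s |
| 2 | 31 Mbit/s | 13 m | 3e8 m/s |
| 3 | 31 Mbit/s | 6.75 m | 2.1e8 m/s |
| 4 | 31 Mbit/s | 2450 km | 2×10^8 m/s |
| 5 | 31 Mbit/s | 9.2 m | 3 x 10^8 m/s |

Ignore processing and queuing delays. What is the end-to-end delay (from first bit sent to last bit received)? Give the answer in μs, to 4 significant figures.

12850 μs

L = 410 × 8 = 3280 bits.
Transmission delay per hop = L/R = 3280/31000000 = 105.806 μs; 5 hops → 529.032 μs.
Propagation delays (d/s per hop): 75.2688, 0.0433333, 0.0321429, 12250, 0.0306667 μs; sum = 12325.4 μs.
End-to-end = 12850 μs.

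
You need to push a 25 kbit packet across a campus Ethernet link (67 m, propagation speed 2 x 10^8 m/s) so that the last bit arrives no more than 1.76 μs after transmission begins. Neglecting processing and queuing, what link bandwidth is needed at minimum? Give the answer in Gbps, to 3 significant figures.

17.5 Gbps

Propagation delay = 67 / 200000000 = 0.335 μs.
Transmission budget = 1.76 − 0.335 = 1.425 μs.
R ≥ L / t_tx = 25000 bits / 1.425e-06 s = 17.5 Gbps.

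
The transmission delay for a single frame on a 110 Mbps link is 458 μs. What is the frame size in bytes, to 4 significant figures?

6298 bytes

L = R × t_tx = 110000000 b/s × 0.000458 s = 50380 bits.
In bytes: 50380 / 8 = 6298 bytes.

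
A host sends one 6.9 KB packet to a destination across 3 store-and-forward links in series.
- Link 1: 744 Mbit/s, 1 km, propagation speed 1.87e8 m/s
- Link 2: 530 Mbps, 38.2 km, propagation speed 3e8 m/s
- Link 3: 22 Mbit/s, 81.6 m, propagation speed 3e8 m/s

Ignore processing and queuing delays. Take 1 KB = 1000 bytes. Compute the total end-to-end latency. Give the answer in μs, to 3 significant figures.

2820 μs

L = 55200 bits.
Transmission delays (L/R per hop): 74.1935, 104.151, 2509.09 μs; sum = 2687.44 μs.
Propagation delays (d/s per hop): 5.34759, 127.333, 0.272 μs; sum = 132.953 μs.
End-to-end = 2820 μs.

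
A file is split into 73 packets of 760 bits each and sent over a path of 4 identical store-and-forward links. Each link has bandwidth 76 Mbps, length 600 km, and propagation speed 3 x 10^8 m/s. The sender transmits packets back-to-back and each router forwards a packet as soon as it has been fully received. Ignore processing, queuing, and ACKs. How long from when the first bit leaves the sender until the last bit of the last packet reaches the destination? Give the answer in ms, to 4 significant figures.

Per-hop transmission t_tx = L/R = 760/76000000 = 0.01 ms.
Per-hop propagation t_prop = 600000/300000000 = 2 ms.
Pipeline fill: first packet needs 4·t_tx to clear all hops; remaining 72 packets each add one t_tx.
Total = (4+73-1)·t_tx + 4·t_prop = 76·0.01 + 4·2 = 8.760 ms.

8.760 ms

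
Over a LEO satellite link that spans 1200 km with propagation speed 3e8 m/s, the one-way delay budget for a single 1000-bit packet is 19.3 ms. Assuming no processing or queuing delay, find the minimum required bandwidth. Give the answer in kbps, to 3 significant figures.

Propagation delay = 1200000 / 300000000 = 4 ms.
Transmission budget = 19.3 − 4 = 15.3 ms.
R ≥ L / t_tx = 1000 bits / 0.0153 s = 65.4 kbps.

65.4 kbps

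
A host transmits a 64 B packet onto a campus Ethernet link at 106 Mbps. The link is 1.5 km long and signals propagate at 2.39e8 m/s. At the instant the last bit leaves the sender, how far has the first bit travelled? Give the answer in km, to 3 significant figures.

1.15 km

t_tx = L/R = 512/106000000 = 4.83019e-06 s.
Distance = s × t_tx = 239000000 × 4.83019e-06 = 1.15 km.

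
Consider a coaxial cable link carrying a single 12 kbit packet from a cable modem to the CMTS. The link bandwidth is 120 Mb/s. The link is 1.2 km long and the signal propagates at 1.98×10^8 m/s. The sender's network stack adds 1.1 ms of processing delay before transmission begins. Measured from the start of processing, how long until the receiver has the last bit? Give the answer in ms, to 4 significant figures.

L = 12000 bits.
Transmission delay = L/R = 12000 / 120000000 = 0.1 ms.
Propagation delay = d/s = 1200 m / 198000000 m/s = 0.00606061 ms.
Plus processing delay 1.1 ms = 1.1 ms.
Total = 1.206 ms.

1.206 ms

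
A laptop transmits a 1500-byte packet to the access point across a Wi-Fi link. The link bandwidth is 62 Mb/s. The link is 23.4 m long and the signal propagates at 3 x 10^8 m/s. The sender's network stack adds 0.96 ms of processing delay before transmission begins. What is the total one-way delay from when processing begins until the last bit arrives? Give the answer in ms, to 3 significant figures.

L = 1500 × 8 = 12000 bits.
Transmission delay = L/R = 12000 / 62000000 = 0.193548 ms.
Propagation delay = d/s = 23.4 m / 300000000 m/s = 7.8e-05 ms.
Plus processing delay 0.96 ms = 0.96 ms.
Total = 1.15 ms.

1.15 ms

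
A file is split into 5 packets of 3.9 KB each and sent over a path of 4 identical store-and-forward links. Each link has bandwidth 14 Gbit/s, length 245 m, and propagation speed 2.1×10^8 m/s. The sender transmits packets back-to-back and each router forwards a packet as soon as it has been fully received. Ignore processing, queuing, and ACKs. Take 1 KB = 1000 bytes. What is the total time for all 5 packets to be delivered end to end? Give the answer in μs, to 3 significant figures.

Per-hop transmission t_tx = L/R = 31200/14000000000 = 2.22857 μs.
Per-hop propagation t_prop = 245/210000000 = 1.16667 μs.
Pipeline fill: first packet needs 4·t_tx to clear all hops; remaining 4 packets each add one t_tx.
Total = (4+5-1)·t_tx + 4·t_prop = 8·2.22857 + 4·1.16667 = 22.5 μs.

22.5 μs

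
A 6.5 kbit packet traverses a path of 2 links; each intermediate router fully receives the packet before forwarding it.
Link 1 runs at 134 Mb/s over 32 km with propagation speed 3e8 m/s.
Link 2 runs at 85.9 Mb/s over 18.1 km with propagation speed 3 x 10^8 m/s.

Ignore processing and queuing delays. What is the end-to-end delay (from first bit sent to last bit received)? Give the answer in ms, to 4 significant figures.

L = 6500 bits.
Transmission delays (L/R per hop): 0.0485075, 0.0756694 ms; sum = 0.124177 ms.
Propagation delays (d/s per hop): 0.106667, 0.0603333 ms; sum = 0.167 ms.
End-to-end = 0.2912 ms.

0.2912 ms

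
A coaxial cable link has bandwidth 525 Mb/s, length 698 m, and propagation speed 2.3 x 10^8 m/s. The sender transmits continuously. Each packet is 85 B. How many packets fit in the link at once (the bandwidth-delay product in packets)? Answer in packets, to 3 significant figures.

2.34 packets

Propagation delay = 698 / 2.3e+08 = 3.03478e-06 s.
BDP = R × t_prop = 525000000 × 3.03478e-06 = 1593.26 bits.
In packets of 680 bits: 2.34 packets.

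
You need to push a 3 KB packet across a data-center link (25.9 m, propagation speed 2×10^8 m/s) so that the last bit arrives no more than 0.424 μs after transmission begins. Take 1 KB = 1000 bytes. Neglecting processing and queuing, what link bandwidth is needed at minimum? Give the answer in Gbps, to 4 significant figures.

81.49 Gbps

L = 24000 bits.
Propagation delay = 25.9 / 200000000 = 0.1295 μs.
Transmission budget = 0.424 − 0.1295 = 0.2945 μs.
R ≥ L / t_tx = 24000 bits / 2.945e-07 s = 81.49 Gbps.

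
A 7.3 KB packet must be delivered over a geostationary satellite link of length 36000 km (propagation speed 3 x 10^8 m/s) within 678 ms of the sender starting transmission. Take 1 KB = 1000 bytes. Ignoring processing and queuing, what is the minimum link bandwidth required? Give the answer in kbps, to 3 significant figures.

L = 58400 bits.
Propagation delay = 36000000 / 300000000 = 120 ms.
Transmission budget = 678 − 120 = 558 ms.
R ≥ L / t_tx = 58400 bits / 0.558 s = 105 kbps.

105 kbps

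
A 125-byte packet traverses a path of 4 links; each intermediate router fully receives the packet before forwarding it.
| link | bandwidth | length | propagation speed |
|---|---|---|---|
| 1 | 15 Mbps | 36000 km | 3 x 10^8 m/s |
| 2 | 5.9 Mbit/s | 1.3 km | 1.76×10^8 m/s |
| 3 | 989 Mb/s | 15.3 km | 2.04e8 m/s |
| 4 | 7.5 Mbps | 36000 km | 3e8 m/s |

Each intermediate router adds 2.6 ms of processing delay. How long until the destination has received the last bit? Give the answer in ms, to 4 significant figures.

248.3 ms

L = 125 × 8 = 1000 bits.
Transmission delays (L/R per hop): 0.0666667, 0.169492, 0.00101112, 0.133333 ms; sum = 0.370503 ms.
Propagation delays (d/s per hop): 120, 0.00738636, 0.075, 120 ms; sum = 240.082 ms.
Processing at 3 router(s): 3 × 2.6 ms = 7.8 ms.
End-to-end = 248.3 ms.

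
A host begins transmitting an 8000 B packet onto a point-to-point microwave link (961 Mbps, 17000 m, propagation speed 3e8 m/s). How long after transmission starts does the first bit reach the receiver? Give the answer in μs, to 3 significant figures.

56.7 μs

First bit experiences only propagation delay: d/s = 17000/300000000 = 56.7 μs.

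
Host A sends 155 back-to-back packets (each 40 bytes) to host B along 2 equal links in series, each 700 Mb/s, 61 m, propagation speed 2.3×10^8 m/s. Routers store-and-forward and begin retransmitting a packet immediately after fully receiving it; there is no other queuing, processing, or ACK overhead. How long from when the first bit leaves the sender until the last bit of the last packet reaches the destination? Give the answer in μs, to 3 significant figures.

71.8 μs

Per-hop transmission t_tx = L/R = 320/700000000 = 0.457143 μs.
Per-hop propagation t_prop = 61/2.3e+08 = 0.265217 μs.
Pipeline fill: first packet needs 2·t_tx to clear all hops; remaining 154 packets each add one t_tx.
Total = (2+155-1)·t_tx + 2·t_prop = 156·0.457143 + 2·0.265217 = 71.8 μs.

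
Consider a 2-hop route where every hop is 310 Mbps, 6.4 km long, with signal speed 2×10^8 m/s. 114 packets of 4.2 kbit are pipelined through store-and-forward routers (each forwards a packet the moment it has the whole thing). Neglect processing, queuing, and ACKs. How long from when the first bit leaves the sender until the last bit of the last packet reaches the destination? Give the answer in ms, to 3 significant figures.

1.62 ms

Per-hop transmission t_tx = L/R = 4200/310000000 = 0.0135484 ms.
Per-hop propagation t_prop = 6400/200000000 = 0.032 ms.
Pipeline fill: first packet needs 2·t_tx to clear all hops; remaining 113 packets each add one t_tx.
Total = (2+114-1)·t_tx + 2·t_prop = 115·0.0135484 + 2·0.032 = 1.62 ms.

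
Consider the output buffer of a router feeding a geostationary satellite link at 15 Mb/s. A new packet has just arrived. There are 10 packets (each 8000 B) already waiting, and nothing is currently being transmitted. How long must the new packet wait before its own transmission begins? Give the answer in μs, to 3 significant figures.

42700 μs

Each queued packet: L/R = 64000/15000000 = 4266.67 μs.
10 queued → 42666.7 μs.
Queuing delay = 42700 μs.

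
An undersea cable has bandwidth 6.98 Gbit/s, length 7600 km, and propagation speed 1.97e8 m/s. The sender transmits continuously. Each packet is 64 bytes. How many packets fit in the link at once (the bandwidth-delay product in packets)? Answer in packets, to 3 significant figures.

526000 packets

Propagation delay = 7600000 / 197000000 = 0.0385787 s.
BDP = R × t_prop = 6980000000 × 0.0385787 = 269279000 bits.
In packets of 512 bits: 526000 packets.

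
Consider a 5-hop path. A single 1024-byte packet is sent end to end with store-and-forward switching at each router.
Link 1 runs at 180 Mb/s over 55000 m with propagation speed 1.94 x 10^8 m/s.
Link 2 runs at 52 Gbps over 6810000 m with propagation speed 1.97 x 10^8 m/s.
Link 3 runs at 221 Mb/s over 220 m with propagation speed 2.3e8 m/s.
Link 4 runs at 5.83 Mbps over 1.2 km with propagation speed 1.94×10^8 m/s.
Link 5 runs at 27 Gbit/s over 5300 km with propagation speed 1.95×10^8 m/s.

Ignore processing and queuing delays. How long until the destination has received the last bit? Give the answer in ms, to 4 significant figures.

L = 1024 × 8 = 8192 bits.
Transmission delays (L/R per hop): 0.0455111, 0.000157538, 0.0370679, 1.40515, 0.000303407 ms; sum = 1.48819 ms.
Propagation delays (d/s per hop): 0.283505, 34.5685, 0.000956522, 0.00618557, 27.1795 ms; sum = 62.0387 ms.
End-to-end = 63.53 ms.

63.53 ms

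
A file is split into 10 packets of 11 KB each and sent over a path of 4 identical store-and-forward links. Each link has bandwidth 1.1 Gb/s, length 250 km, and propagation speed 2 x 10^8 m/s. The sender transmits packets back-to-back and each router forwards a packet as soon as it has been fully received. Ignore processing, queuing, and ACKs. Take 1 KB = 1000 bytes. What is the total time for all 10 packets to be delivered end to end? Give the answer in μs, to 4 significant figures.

Per-hop transmission t_tx = L/R = 88000/1100000000 = 80 μs.
Per-hop propagation t_prop = 250000/200000000 = 1250 μs.
Pipeline fill: first packet needs 4·t_tx to clear all hops; remaining 9 packets each add one t_tx.
Total = (4+10-1)·t_tx + 4·t_prop = 13·80 + 4·1250 = 6040 μs.

6040 μs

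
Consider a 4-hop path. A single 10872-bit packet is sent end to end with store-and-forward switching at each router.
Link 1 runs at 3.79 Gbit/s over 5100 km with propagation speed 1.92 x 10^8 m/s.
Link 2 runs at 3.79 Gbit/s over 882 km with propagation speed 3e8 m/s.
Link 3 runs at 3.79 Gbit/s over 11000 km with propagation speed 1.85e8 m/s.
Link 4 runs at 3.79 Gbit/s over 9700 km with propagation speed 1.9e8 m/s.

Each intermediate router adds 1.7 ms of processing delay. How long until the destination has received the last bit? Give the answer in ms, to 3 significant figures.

Transmission delay per hop = L/R = 10872/3790000000 = 0.0028686 ms; 4 hops → 0.0114744 ms.
Propagation delays (d/s per hop): 26.5625, 2.94, 59.4595, 51.0526 ms; sum = 140.015 ms.
Processing at 3 router(s): 3 × 1.7 ms = 5.1 ms.
End-to-end = 145 ms.

145 ms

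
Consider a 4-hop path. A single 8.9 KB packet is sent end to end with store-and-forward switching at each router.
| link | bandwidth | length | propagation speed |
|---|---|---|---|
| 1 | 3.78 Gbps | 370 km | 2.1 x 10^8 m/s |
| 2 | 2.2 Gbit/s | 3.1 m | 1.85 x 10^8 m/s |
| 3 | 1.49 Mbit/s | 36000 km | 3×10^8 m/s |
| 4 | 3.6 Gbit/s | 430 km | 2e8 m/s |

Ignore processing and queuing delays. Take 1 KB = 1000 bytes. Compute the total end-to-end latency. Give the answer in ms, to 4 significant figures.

171.8 ms

L = 71200 bits.
Transmission delays (L/R per hop): 0.018836, 0.0323636, 47.7852, 0.0197778 ms; sum = 47.8562 ms.
Propagation delays (d/s per hop): 1.7619, 1.67568e-05, 120, 2.15 ms; sum = 123.912 ms.
End-to-end = 171.8 ms.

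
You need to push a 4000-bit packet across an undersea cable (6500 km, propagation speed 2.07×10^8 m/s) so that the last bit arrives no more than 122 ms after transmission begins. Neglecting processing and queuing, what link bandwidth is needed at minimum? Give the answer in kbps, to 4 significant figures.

Propagation delay = 6500000 / 2.07e+08 = 31.401 ms.
Transmission budget = 122 − 31.401 = 90.599 ms.
R ≥ L / t_tx = 4000 bits / 0.090599 s = 44.15 kbps.

44.15 kbps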